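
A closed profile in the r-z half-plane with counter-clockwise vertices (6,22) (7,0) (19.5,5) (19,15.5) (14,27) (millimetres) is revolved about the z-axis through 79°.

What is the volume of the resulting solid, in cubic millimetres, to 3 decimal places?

Volume = 4502.418 mm³

Profile (r,z), 5 vertices: (6,22) (7,0) (19.5,5) (19,15.5) (14,27)
edge 0: (6,22)→(7,0)  cross = 6·0 − 7·22 = -154.0000; (r_i+r_j)·cross = 13·-154.0000 = -2002.0000
edge 1: (7,0)→(19.5,5)  cross = 7·5 − 19.5·0 = 35.0000; (r_i+r_j)·cross = 26.5·35.0000 = 927.5000
edge 2: (19.5,5)→(19,15.5)  cross = 19.5·15.5 − 19·5 = 207.2500; (r_i+r_j)·cross = 38.5·207.2500 = 7979.1250
edge 3: (19,15.5)→(14,27)  cross = 19·27 − 14·15.5 = 296.0000; (r_i+r_j)·cross = 33·296.0000 = 9768.0000
edge 4: (14,27)→(6,22)  cross = 14·22 − 6·27 = 146.0000; (r_i+r_j)·cross = 20·146.0000 = 2920.0000
Σcross = 530.2500 → A = |Σcross|/2 = 265.1250 mm²
Σ(r_i+r_j)·cross = 19592.6250 → first moment M = |Σ|/6 = 3265.4375
R_c = M/A = 3265.4375/265.1250 = 12.3166 mm
θ = 79° = 1.378810 rad
V = θ·R_c·A = 1.378810·12.3166·265.1250 = 4502.418 mm³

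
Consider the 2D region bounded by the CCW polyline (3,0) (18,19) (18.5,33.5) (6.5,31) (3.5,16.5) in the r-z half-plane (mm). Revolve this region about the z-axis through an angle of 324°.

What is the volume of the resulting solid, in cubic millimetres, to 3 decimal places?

Profile (r,z), 5 vertices: (3,0) (18,19) (18.5,33.5) (6.5,31) (3.5,16.5)
edge 0: (3,0)→(18,19)  cross = 3·19 − 18·0 = 57.0000; (r_i+r_j)·cross = 21·57.0000 = 1197.0000
edge 1: (18,19)→(18.5,33.5)  cross = 18·33.5 − 18.5·19 = 251.5000; (r_i+r_j)·cross = 36.5·251.5000 = 9179.7500
edge 2: (18.5,33.5)→(6.5,31)  cross = 18.5·31 − 6.5·33.5 = 355.7500; (r_i+r_j)·cross = 25·355.7500 = 8893.7500
edge 3: (6.5,31)→(3.5,16.5)  cross = 6.5·16.5 − 3.5·31 = -1.2500; (r_i+r_j)·cross = 10·-1.2500 = -12.5000
edge 4: (3.5,16.5)→(3,0)  cross = 3.5·0 − 3·16.5 = -49.5000; (r_i+r_j)·cross = 6.5·-49.5000 = -321.7500
Σcross = 613.5000 → A = |Σcross|/2 = 306.7500 mm²
Σ(r_i+r_j)·cross = 18936.2500 → first moment M = |Σ|/6 = 3156.0417
R_c = M/A = 3156.0417/306.7500 = 10.2886 mm
θ = 324° = 5.654867 rad
V = θ·R_c·A = 5.654867·10.2886·306.7500 = 17846.995 mm³

Volume = 17846.995 mm³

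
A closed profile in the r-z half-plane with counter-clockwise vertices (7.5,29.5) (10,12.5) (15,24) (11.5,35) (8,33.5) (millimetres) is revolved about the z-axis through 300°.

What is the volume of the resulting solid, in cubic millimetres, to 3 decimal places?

Volume = 5414.993 mm³

Profile (r,z), 5 vertices: (7.5,29.5) (10,12.5) (15,24) (11.5,35) (8,33.5)
edge 0: (7.5,29.5)→(10,12.5)  cross = 7.5·12.5 − 10·29.5 = -201.2500; (r_i+r_j)·cross = 17.5·-201.2500 = -3521.8750
edge 1: (10,12.5)→(15,24)  cross = 10·24 − 15·12.5 = 52.5000; (r_i+r_j)·cross = 25·52.5000 = 1312.5000
edge 2: (15,24)→(11.5,35)  cross = 15·35 − 11.5·24 = 249.0000; (r_i+r_j)·cross = 26.5·249.0000 = 6598.5000
edge 3: (11.5,35)→(8,33.5)  cross = 11.5·33.5 − 8·35 = 105.2500; (r_i+r_j)·cross = 19.5·105.2500 = 2052.3750
edge 4: (8,33.5)→(7.5,29.5)  cross = 8·29.5 − 7.5·33.5 = -15.2500; (r_i+r_j)·cross = 15.5·-15.2500 = -236.3750
Σcross = 190.2500 → A = |Σcross|/2 = 95.1250 mm²
Σ(r_i+r_j)·cross = 6205.1250 → first moment M = |Σ|/6 = 1034.1875
R_c = M/A = 1034.1875/95.1250 = 10.8719 mm
θ = 300° = 5.235988 rad
V = θ·R_c·A = 5.235988·10.8719·95.1250 = 5414.993 mm³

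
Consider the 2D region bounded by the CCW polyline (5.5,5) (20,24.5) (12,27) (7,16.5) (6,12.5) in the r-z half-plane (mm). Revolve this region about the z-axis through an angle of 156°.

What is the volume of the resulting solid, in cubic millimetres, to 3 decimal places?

Volume = 3781.849 mm³

Profile (r,z), 5 vertices: (5.5,5) (20,24.5) (12,27) (7,16.5) (6,12.5)
edge 0: (5.5,5)→(20,24.5)  cross = 5.5·24.5 − 20·5 = 34.7500; (r_i+r_j)·cross = 25.5·34.7500 = 886.1250
edge 1: (20,24.5)→(12,27)  cross = 20·27 − 12·24.5 = 246.0000; (r_i+r_j)·cross = 32·246.0000 = 7872.0000
edge 2: (12,27)→(7,16.5)  cross = 12·16.5 − 7·27 = 9.0000; (r_i+r_j)·cross = 19·9.0000 = 171.0000
edge 3: (7,16.5)→(6,12.5)  cross = 7·12.5 − 6·16.5 = -11.5000; (r_i+r_j)·cross = 13·-11.5000 = -149.5000
edge 4: (6,12.5)→(5.5,5)  cross = 6·5 − 5.5·12.5 = -38.7500; (r_i+r_j)·cross = 11.5·-38.7500 = -445.6250
Σcross = 239.5000 → A = |Σcross|/2 = 119.7500 mm²
Σ(r_i+r_j)·cross = 8334.0000 → first moment M = |Σ|/6 = 1389.0000
R_c = M/A = 1389.0000/119.7500 = 11.5992 mm
θ = 156° = 2.722714 rad
V = θ·R_c·A = 2.722714·11.5992·119.7500 = 3781.849 mm³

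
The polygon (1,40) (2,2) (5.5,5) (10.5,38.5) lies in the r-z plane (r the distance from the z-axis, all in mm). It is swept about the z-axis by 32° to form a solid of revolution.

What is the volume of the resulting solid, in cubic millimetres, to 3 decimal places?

Profile (r,z), 4 vertices: (1,40) (2,2) (5.5,5) (10.5,38.5)
edge 0: (1,40)→(2,2)  cross = 1·2 − 2·40 = -78.0000; (r_i+r_j)·cross = 3·-78.0000 = -234.0000
edge 1: (2,2)→(5.5,5)  cross = 2·5 − 5.5·2 = -1.0000; (r_i+r_j)·cross = 7.5·-1.0000 = -7.5000
edge 2: (5.5,5)→(10.5,38.5)  cross = 5.5·38.5 − 10.5·5 = 159.2500; (r_i+r_j)·cross = 16·159.2500 = 2548.0000
edge 3: (10.5,38.5)→(1,40)  cross = 10.5·40 − 1·38.5 = 381.5000; (r_i+r_j)·cross = 11.5·381.5000 = 4387.2500
Σcross = 461.7500 → A = |Σcross|/2 = 230.8750 mm²
Σ(r_i+r_j)·cross = 6693.7500 → first moment M = |Σ|/6 = 1115.6250
R_c = M/A = 1115.6250/230.8750 = 4.8322 mm
θ = 32° = 0.558505 rad
V = θ·R_c·A = 0.558505·4.8322·230.8750 = 623.083 mm³

Volume = 623.083 mm³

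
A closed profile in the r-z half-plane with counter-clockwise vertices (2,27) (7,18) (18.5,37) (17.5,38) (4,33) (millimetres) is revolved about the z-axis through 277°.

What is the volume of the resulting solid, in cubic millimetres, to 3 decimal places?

Profile (r,z), 5 vertices: (2,27) (7,18) (18.5,37) (17.5,38) (4,33)
edge 0: (2,27)→(7,18)  cross = 2·18 − 7·27 = -153.0000; (r_i+r_j)·cross = 9·-153.0000 = -1377.0000
edge 1: (7,18)→(18.5,37)  cross = 7·37 − 18.5·18 = -74.0000; (r_i+r_j)·cross = 25.5·-74.0000 = -1887.0000
edge 2: (18.5,37)→(17.5,38)  cross = 18.5·38 − 17.5·37 = 55.5000; (r_i+r_j)·cross = 36·55.5000 = 1998.0000
edge 3: (17.5,38)→(4,33)  cross = 17.5·33 − 4·38 = 425.5000; (r_i+r_j)·cross = 21.5·425.5000 = 9148.2500
edge 4: (4,33)→(2,27)  cross = 4·27 − 2·33 = 42.0000; (r_i+r_j)·cross = 6·42.0000 = 252.0000
Σcross = 296.0000 → A = |Σcross|/2 = 148.0000 mm²
Σ(r_i+r_j)·cross = 8134.2500 → first moment M = |Σ|/6 = 1355.7083
R_c = M/A = 1355.7083/148.0000 = 9.1602 mm
θ = 277° = 4.834562 rad
V = θ·R_c·A = 4.834562·9.1602·148.0000 = 6554.256 mm³

Volume = 6554.256 mm³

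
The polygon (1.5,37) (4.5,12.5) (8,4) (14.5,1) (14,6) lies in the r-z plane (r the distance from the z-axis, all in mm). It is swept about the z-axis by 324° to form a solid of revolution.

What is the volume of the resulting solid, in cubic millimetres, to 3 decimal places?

Profile (r,z), 5 vertices: (1.5,37) (4.5,12.5) (8,4) (14.5,1) (14,6)
edge 0: (1.5,37)→(4.5,12.5)  cross = 1.5·12.5 − 4.5·37 = -147.7500; (r_i+r_j)·cross = 6·-147.7500 = -886.5000
edge 1: (4.5,12.5)→(8,4)  cross = 4.5·4 − 8·12.5 = -82.0000; (r_i+r_j)·cross = 12.5·-82.0000 = -1025.0000
edge 2: (8,4)→(14.5,1)  cross = 8·1 − 14.5·4 = -50.0000; (r_i+r_j)·cross = 22.5·-50.0000 = -1125.0000
edge 3: (14.5,1)→(14,6)  cross = 14.5·6 − 14·1 = 73.0000; (r_i+r_j)·cross = 28.5·73.0000 = 2080.5000
edge 4: (14,6)→(1.5,37)  cross = 14·37 − 1.5·6 = 509.0000; (r_i+r_j)·cross = 15.5·509.0000 = 7889.5000
Σcross = 302.2500 → A = |Σcross|/2 = 151.1250 mm²
Σ(r_i+r_j)·cross = 6933.5000 → first moment M = |Σ|/6 = 1155.5833
R_c = M/A = 1155.5833/151.1250 = 7.6465 mm
θ = 324° = 5.654867 rad
V = θ·R_c·A = 5.654867·7.6465·151.1250 = 6534.670 mm³

Volume = 6534.670 mm³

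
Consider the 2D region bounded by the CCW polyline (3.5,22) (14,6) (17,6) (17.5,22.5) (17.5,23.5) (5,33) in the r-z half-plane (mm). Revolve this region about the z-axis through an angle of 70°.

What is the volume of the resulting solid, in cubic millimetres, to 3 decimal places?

Profile (r,z), 6 vertices: (3.5,22) (14,6) (17,6) (17.5,22.5) (17.5,23.5) (5,33)
edge 0: (3.5,22)→(14,6)  cross = 3.5·6 − 14·22 = -287.0000; (r_i+r_j)·cross = 17.5·-287.0000 = -5022.5000
edge 1: (14,6)→(17,6)  cross = 14·6 − 17·6 = -18.0000; (r_i+r_j)·cross = 31·-18.0000 = -558.0000
edge 2: (17,6)→(17.5,22.5)  cross = 17·22.5 − 17.5·6 = 277.5000; (r_i+r_j)·cross = 34.5·277.5000 = 9573.7500
edge 3: (17.5,22.5)→(17.5,23.5)  cross = 17.5·23.5 − 17.5·22.5 = 17.5000; (r_i+r_j)·cross = 35·17.5000 = 612.5000
edge 4: (17.5,23.5)→(5,33)  cross = 17.5·33 − 5·23.5 = 460.0000; (r_i+r_j)·cross = 22.5·460.0000 = 10350.0000
edge 5: (5,33)→(3.5,22)  cross = 5·22 − 3.5·33 = -5.5000; (r_i+r_j)·cross = 8.5·-5.5000 = -46.7500
Σcross = 444.5000 → A = |Σcross|/2 = 222.2500 mm²
Σ(r_i+r_j)·cross = 14909.0000 → first moment M = |Σ|/6 = 2484.8333
R_c = M/A = 2484.8333/222.2500 = 11.1804 mm
θ = 70° = 1.221730 rad
V = θ·R_c·A = 1.221730·11.1804·222.2500 = 3035.797 mm³

Volume = 3035.797 mm³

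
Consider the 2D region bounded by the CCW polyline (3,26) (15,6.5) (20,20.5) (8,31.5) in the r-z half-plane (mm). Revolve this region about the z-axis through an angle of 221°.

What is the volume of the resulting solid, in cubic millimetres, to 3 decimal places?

Profile (r,z), 4 vertices: (3,26) (15,6.5) (20,20.5) (8,31.5)
edge 0: (3,26)→(15,6.5)  cross = 3·6.5 − 15·26 = -370.5000; (r_i+r_j)·cross = 18·-370.5000 = -6669.0000
edge 1: (15,6.5)→(20,20.5)  cross = 15·20.5 − 20·6.5 = 177.5000; (r_i+r_j)·cross = 35·177.5000 = 6212.5000
edge 2: (20,20.5)→(8,31.5)  cross = 20·31.5 − 8·20.5 = 466.0000; (r_i+r_j)·cross = 28·466.0000 = 13048.0000
edge 3: (8,31.5)→(3,26)  cross = 8·26 − 3·31.5 = 113.5000; (r_i+r_j)·cross = 11·113.5000 = 1248.5000
Σcross = 386.5000 → A = |Σcross|/2 = 193.2500 mm²
Σ(r_i+r_j)·cross = 13840.0000 → first moment M = |Σ|/6 = 2306.6667
R_c = M/A = 2306.6667/193.2500 = 11.9362 mm
θ = 221° = 3.857178 rad
V = θ·R_c·A = 3.857178·11.9362·193.2500 = 8897.223 mm³

Volume = 8897.223 mm³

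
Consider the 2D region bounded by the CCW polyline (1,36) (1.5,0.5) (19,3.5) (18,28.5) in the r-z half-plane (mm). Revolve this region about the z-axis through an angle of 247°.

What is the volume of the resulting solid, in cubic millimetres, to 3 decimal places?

Profile (r,z), 4 vertices: (1,36) (1.5,0.5) (19,3.5) (18,28.5)
edge 0: (1,36)→(1.5,0.5)  cross = 1·0.5 − 1.5·36 = -53.5000; (r_i+r_j)·cross = 2.5·-53.5000 = -133.7500
edge 1: (1.5,0.5)→(19,3.5)  cross = 1.5·3.5 − 19·0.5 = -4.2500; (r_i+r_j)·cross = 20.5·-4.2500 = -87.1250
edge 2: (19,3.5)→(18,28.5)  cross = 19·28.5 − 18·3.5 = 478.5000; (r_i+r_j)·cross = 37·478.5000 = 17704.5000
edge 3: (18,28.5)→(1,36)  cross = 18·36 − 1·28.5 = 619.5000; (r_i+r_j)·cross = 19·619.5000 = 11770.5000
Σcross = 1040.2500 → A = |Σcross|/2 = 520.1250 mm²
Σ(r_i+r_j)·cross = 29254.1250 → first moment M = |Σ|/6 = 4875.6875
R_c = M/A = 4875.6875/520.1250 = 9.3741 mm
θ = 247° = 4.310963 rad
V = θ·R_c·A = 4.310963·9.3741·520.1250 = 21018.910 mm³

Volume = 21018.910 mm³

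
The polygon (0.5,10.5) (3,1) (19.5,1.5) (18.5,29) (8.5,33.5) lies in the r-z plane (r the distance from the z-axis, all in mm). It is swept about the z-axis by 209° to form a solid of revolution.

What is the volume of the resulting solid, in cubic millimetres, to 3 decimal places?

Profile (r,z), 5 vertices: (0.5,10.5) (3,1) (19.5,1.5) (18.5,29) (8.5,33.5)
edge 0: (0.5,10.5)→(3,1)  cross = 0.5·1 − 3·10.5 = -31.0000; (r_i+r_j)·cross = 3.5·-31.0000 = -108.5000
edge 1: (3,1)→(19.5,1.5)  cross = 3·1.5 − 19.5·1 = -15.0000; (r_i+r_j)·cross = 22.5·-15.0000 = -337.5000
edge 2: (19.5,1.5)→(18.5,29)  cross = 19.5·29 − 18.5·1.5 = 537.7500; (r_i+r_j)·cross = 38·537.7500 = 20434.5000
edge 3: (18.5,29)→(8.5,33.5)  cross = 18.5·33.5 − 8.5·29 = 373.2500; (r_i+r_j)·cross = 27·373.2500 = 10077.7500
edge 4: (8.5,33.5)→(0.5,10.5)  cross = 8.5·10.5 − 0.5·33.5 = 72.5000; (r_i+r_j)·cross = 9·72.5000 = 652.5000
Σcross = 937.5000 → A = |Σcross|/2 = 468.7500 mm²
Σ(r_i+r_j)·cross = 30718.7500 → first moment M = |Σ|/6 = 5119.7917
R_c = M/A = 5119.7917/468.7500 = 10.9222 mm
θ = 209° = 3.647738 rad
V = θ·R_c·A = 3.647738·10.9222·468.7500 = 18675.659 mm³

Volume = 18675.659 mm³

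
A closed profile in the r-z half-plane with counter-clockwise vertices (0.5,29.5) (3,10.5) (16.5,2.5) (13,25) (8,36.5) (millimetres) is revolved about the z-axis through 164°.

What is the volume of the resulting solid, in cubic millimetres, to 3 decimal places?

Profile (r,z), 5 vertices: (0.5,29.5) (3,10.5) (16.5,2.5) (13,25) (8,36.5)
edge 0: (0.5,29.5)→(3,10.5)  cross = 0.5·10.5 − 3·29.5 = -83.2500; (r_i+r_j)·cross = 3.5·-83.2500 = -291.3750
edge 1: (3,10.5)→(16.5,2.5)  cross = 3·2.5 − 16.5·10.5 = -165.7500; (r_i+r_j)·cross = 19.5·-165.7500 = -3232.1250
edge 2: (16.5,2.5)→(13,25)  cross = 16.5·25 − 13·2.5 = 380.0000; (r_i+r_j)·cross = 29.5·380.0000 = 11210.0000
edge 3: (13,25)→(8,36.5)  cross = 13·36.5 − 8·25 = 274.5000; (r_i+r_j)·cross = 21·274.5000 = 5764.5000
edge 4: (8,36.5)→(0.5,29.5)  cross = 8·29.5 − 0.5·36.5 = 217.7500; (r_i+r_j)·cross = 8.5·217.7500 = 1850.8750
Σcross = 623.2500 → A = |Σcross|/2 = 311.6250 mm²
Σ(r_i+r_j)·cross = 15301.8750 → first moment M = |Σ|/6 = 2550.3125
R_c = M/A = 2550.3125/311.6250 = 8.1839 mm
θ = 164° = 2.862340 rad
V = θ·R_c·A = 2.862340·8.1839·311.6250 = 7299.861 mm³

Volume = 7299.861 mm³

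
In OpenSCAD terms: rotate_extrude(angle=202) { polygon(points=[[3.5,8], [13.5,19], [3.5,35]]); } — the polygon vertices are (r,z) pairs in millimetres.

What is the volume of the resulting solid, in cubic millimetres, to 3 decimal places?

Profile (r,z), 3 vertices: (3.5,8) (13.5,19) (3.5,35)
edge 0: (3.5,8)→(13.5,19)  cross = 3.5·19 − 13.5·8 = -41.5000; (r_i+r_j)·cross = 17·-41.5000 = -705.5000
edge 1: (13.5,19)→(3.5,35)  cross = 13.5·35 − 3.5·19 = 406.0000; (r_i+r_j)·cross = 17·406.0000 = 6902.0000
edge 2: (3.5,35)→(3.5,8)  cross = 3.5·8 − 3.5·35 = -94.5000; (r_i+r_j)·cross = 7·-94.5000 = -661.5000
Σcross = 270.0000 → A = |Σcross|/2 = 135.0000 mm²
Σ(r_i+r_j)·cross = 5535.0000 → first moment M = |Σ|/6 = 922.5000
R_c = M/A = 922.5000/135.0000 = 6.8333 mm
θ = 202° = 3.525565 rad
V = θ·R_c·A = 3.525565·6.8333·135.0000 = 3252.334 mm³

Volume = 3252.334 mm³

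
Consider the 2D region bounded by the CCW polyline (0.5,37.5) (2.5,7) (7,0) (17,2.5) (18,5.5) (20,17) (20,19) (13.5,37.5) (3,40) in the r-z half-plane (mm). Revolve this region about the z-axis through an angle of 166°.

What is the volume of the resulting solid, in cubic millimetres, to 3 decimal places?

Profile (r,z), 9 vertices: (0.5,37.5) (2.5,7) (7,0) (17,2.5) (18,5.5) (20,17) (20,19) (13.5,37.5) (3,40)
edge 0: (0.5,37.5)→(2.5,7)  cross = 0.5·7 − 2.5·37.5 = -90.2500; (r_i+r_j)·cross = 3·-90.2500 = -270.7500
edge 1: (2.5,7)→(7,0)  cross = 2.5·0 − 7·7 = -49.0000; (r_i+r_j)·cross = 9.5·-49.0000 = -465.5000
edge 2: (7,0)→(17,2.5)  cross = 7·2.5 − 17·0 = 17.5000; (r_i+r_j)·cross = 24·17.5000 = 420.0000
edge 3: (17,2.5)→(18,5.5)  cross = 17·5.5 − 18·2.5 = 48.5000; (r_i+r_j)·cross = 35·48.5000 = 1697.5000
edge 4: (18,5.5)→(20,17)  cross = 18·17 − 20·5.5 = 196.0000; (r_i+r_j)·cross = 38·196.0000 = 7448.0000
edge 5: (20,17)→(20,19)  cross = 20·19 − 20·17 = 40.0000; (r_i+r_j)·cross = 40·40.0000 = 1600.0000
edge 6: (20,19)→(13.5,37.5)  cross = 20·37.5 − 13.5·19 = 493.5000; (r_i+r_j)·cross = 33.5·493.5000 = 16532.2500
edge 7: (13.5,37.5)→(3,40)  cross = 13.5·40 − 3·37.5 = 427.5000; (r_i+r_j)·cross = 16.5·427.5000 = 7053.7500
edge 8: (3,40)→(0.5,37.5)  cross = 3·37.5 − 0.5·40 = 92.5000; (r_i+r_j)·cross = 3.5·92.5000 = 323.7500
Σcross = 1176.2500 → A = |Σcross|/2 = 588.1250 mm²
Σ(r_i+r_j)·cross = 34339.0000 → first moment M = |Σ|/6 = 5723.1667
R_c = M/A = 5723.1667/588.1250 = 9.7312 mm
θ = 166° = 2.897247 rad
V = θ·R_c·A = 2.897247·9.7312·588.1250 = 16581.425 mm³

Volume = 16581.425 mm³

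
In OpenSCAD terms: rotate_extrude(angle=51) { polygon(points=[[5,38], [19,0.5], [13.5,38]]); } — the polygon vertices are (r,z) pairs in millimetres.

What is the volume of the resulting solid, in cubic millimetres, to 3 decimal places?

Volume = 1773.282 mm³

Profile (r,z), 3 vertices: (5,38) (19,0.5) (13.5,38)
edge 0: (5,38)→(19,0.5)  cross = 5·0.5 − 19·38 = -719.5000; (r_i+r_j)·cross = 24·-719.5000 = -17268.0000
edge 1: (19,0.5)→(13.5,38)  cross = 19·38 − 13.5·0.5 = 715.2500; (r_i+r_j)·cross = 32.5·715.2500 = 23245.6250
edge 2: (13.5,38)→(5,38)  cross = 13.5·38 − 5·38 = 323.0000; (r_i+r_j)·cross = 18.5·323.0000 = 5975.5000
Σcross = 318.7500 → A = |Σcross|/2 = 159.3750 mm²
Σ(r_i+r_j)·cross = 11953.1250 → first moment M = |Σ|/6 = 1992.1875
R_c = M/A = 1992.1875/159.3750 = 12.5000 mm
θ = 51° = 0.890118 rad
V = θ·R_c·A = 0.890118·12.5000·159.3750 = 1773.282 mm³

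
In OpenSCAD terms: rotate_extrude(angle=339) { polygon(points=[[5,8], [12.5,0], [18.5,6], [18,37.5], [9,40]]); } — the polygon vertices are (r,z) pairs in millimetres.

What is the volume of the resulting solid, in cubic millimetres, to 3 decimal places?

Profile (r,z), 5 vertices: (5,8) (12.5,0) (18.5,6) (18,37.5) (9,40)
edge 0: (5,8)→(12.5,0)  cross = 5·0 − 12.5·8 = -100.0000; (r_i+r_j)·cross = 17.5·-100.0000 = -1750.0000
edge 1: (12.5,0)→(18.5,6)  cross = 12.5·6 − 18.5·0 = 75.0000; (r_i+r_j)·cross = 31·75.0000 = 2325.0000
edge 2: (18.5,6)→(18,37.5)  cross = 18.5·37.5 − 18·6 = 585.7500; (r_i+r_j)·cross = 36.5·585.7500 = 21379.8750
edge 3: (18,37.5)→(9,40)  cross = 18·40 − 9·37.5 = 382.5000; (r_i+r_j)·cross = 27·382.5000 = 10327.5000
edge 4: (9,40)→(5,8)  cross = 9·8 − 5·40 = -128.0000; (r_i+r_j)·cross = 14·-128.0000 = -1792.0000
Σcross = 815.2500 → A = |Σcross|/2 = 407.6250 mm²
Σ(r_i+r_j)·cross = 30490.3750 → first moment M = |Σ|/6 = 5081.7292
R_c = M/A = 5081.7292/407.6250 = 12.4667 mm
θ = 339° = 5.916666 rad
V = θ·R_c·A = 5.916666·12.4667·407.6250 = 30066.895 mm³

Volume = 30066.895 mm³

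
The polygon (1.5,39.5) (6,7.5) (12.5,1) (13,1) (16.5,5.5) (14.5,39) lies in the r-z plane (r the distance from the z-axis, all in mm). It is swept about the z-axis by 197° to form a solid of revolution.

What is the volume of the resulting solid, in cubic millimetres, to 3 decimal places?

Volume = 13751.762 mm³

Profile (r,z), 6 vertices: (1.5,39.5) (6,7.5) (12.5,1) (13,1) (16.5,5.5) (14.5,39)
edge 0: (1.5,39.5)→(6,7.5)  cross = 1.5·7.5 − 6·39.5 = -225.7500; (r_i+r_j)·cross = 7.5·-225.7500 = -1693.1250
edge 1: (6,7.5)→(12.5,1)  cross = 6·1 − 12.5·7.5 = -87.7500; (r_i+r_j)·cross = 18.5·-87.7500 = -1623.3750
edge 2: (12.5,1)→(13,1)  cross = 12.5·1 − 13·1 = -0.5000; (r_i+r_j)·cross = 25.5·-0.5000 = -12.7500
edge 3: (13,1)→(16.5,5.5)  cross = 13·5.5 − 16.5·1 = 55.0000; (r_i+r_j)·cross = 29.5·55.0000 = 1622.5000
edge 4: (16.5,5.5)→(14.5,39)  cross = 16.5·39 − 14.5·5.5 = 563.7500; (r_i+r_j)·cross = 31·563.7500 = 17476.2500
edge 5: (14.5,39)→(1.5,39.5)  cross = 14.5·39.5 − 1.5·39 = 514.2500; (r_i+r_j)·cross = 16·514.2500 = 8228.0000
Σcross = 819.0000 → A = |Σcross|/2 = 409.5000 mm²
Σ(r_i+r_j)·cross = 23997.5000 → first moment M = |Σ|/6 = 3999.5833
R_c = M/A = 3999.5833/409.5000 = 9.7670 mm
θ = 197° = 3.438299 rad
V = θ·R_c·A = 3.438299·9.7670·409.5000 = 13751.762 mm³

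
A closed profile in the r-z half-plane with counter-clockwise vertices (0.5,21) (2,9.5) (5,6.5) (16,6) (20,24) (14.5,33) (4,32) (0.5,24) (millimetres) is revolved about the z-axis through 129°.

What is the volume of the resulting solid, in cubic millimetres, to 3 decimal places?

Profile (r,z), 8 vertices: (0.5,21) (2,9.5) (5,6.5) (16,6) (20,24) (14.5,33) (4,32) (0.5,24)
edge 0: (0.5,21)→(2,9.5)  cross = 0.5·9.5 − 2·21 = -37.2500; (r_i+r_j)·cross = 2.5·-37.2500 = -93.1250
edge 1: (2,9.5)→(5,6.5)  cross = 2·6.5 − 5·9.5 = -34.5000; (r_i+r_j)·cross = 7·-34.5000 = -241.5000
edge 2: (5,6.5)→(16,6)  cross = 5·6 − 16·6.5 = -74.0000; (r_i+r_j)·cross = 21·-74.0000 = -1554.0000
edge 3: (16,6)→(20,24)  cross = 16·24 − 20·6 = 264.0000; (r_i+r_j)·cross = 36·264.0000 = 9504.0000
edge 4: (20,24)→(14.5,33)  cross = 20·33 − 14.5·24 = 312.0000; (r_i+r_j)·cross = 34.5·312.0000 = 10764.0000
edge 5: (14.5,33)→(4,32)  cross = 14.5·32 − 4·33 = 332.0000; (r_i+r_j)·cross = 18.5·332.0000 = 6142.0000
edge 6: (4,32)→(0.5,24)  cross = 4·24 − 0.5·32 = 80.0000; (r_i+r_j)·cross = 4.5·80.0000 = 360.0000
edge 7: (0.5,24)→(0.5,21)  cross = 0.5·21 − 0.5·24 = -1.5000; (r_i+r_j)·cross = 1·-1.5000 = -1.5000
Σcross = 840.7500 → A = |Σcross|/2 = 420.3750 mm²
Σ(r_i+r_j)·cross = 24879.8750 → first moment M = |Σ|/6 = 4146.6458
R_c = M/A = 4146.6458/420.3750 = 9.8642 mm
θ = 129° = 2.251475 rad
V = θ·R_c·A = 2.251475·9.8642·420.3750 = 9336.068 mm³

Volume = 9336.068 mm³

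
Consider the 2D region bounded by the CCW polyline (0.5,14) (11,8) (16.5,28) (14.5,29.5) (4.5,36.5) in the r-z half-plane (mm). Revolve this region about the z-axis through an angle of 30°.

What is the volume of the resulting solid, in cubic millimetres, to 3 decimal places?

Profile (r,z), 5 vertices: (0.5,14) (11,8) (16.5,28) (14.5,29.5) (4.5,36.5)
edge 0: (0.5,14)→(11,8)  cross = 0.5·8 − 11·14 = -150.0000; (r_i+r_j)·cross = 11.5·-150.0000 = -1725.0000
edge 1: (11,8)→(16.5,28)  cross = 11·28 − 16.5·8 = 176.0000; (r_i+r_j)·cross = 27.5·176.0000 = 4840.0000
edge 2: (16.5,28)→(14.5,29.5)  cross = 16.5·29.5 − 14.5·28 = 80.7500; (r_i+r_j)·cross = 31·80.7500 = 2503.2500
edge 3: (14.5,29.5)→(4.5,36.5)  cross = 14.5·36.5 − 4.5·29.5 = 396.5000; (r_i+r_j)·cross = 19·396.5000 = 7533.5000
edge 4: (4.5,36.5)→(0.5,14)  cross = 4.5·14 − 0.5·36.5 = 44.7500; (r_i+r_j)·cross = 5·44.7500 = 223.7500
Σcross = 548.0000 → A = |Σcross|/2 = 274.0000 mm²
Σ(r_i+r_j)·cross = 13375.5000 → first moment M = |Σ|/6 = 2229.2500
R_c = M/A = 2229.2500/274.0000 = 8.1359 mm
θ = 30° = 0.523599 rad
V = θ·R_c·A = 0.523599·8.1359·274.0000 = 1167.233 mm³

Volume = 1167.233 mm³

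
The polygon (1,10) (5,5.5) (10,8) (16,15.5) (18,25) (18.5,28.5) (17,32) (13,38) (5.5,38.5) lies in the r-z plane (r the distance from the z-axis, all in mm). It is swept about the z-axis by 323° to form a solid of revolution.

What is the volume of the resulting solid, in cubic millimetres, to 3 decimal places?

Profile (r,z), 9 vertices: (1,10) (5,5.5) (10,8) (16,15.5) (18,25) (18.5,28.5) (17,32) (13,38) (5.5,38.5)
edge 0: (1,10)→(5,5.5)  cross = 1·5.5 − 5·10 = -44.5000; (r_i+r_j)·cross = 6·-44.5000 = -267.0000
edge 1: (5,5.5)→(10,8)  cross = 5·8 − 10·5.5 = -15.0000; (r_i+r_j)·cross = 15·-15.0000 = -225.0000
edge 2: (10,8)→(16,15.5)  cross = 10·15.5 − 16·8 = 27.0000; (r_i+r_j)·cross = 26·27.0000 = 702.0000
edge 3: (16,15.5)→(18,25)  cross = 16·25 − 18·15.5 = 121.0000; (r_i+r_j)·cross = 34·121.0000 = 4114.0000
edge 4: (18,25)→(18.5,28.5)  cross = 18·28.5 − 18.5·25 = 50.5000; (r_i+r_j)·cross = 36.5·50.5000 = 1843.2500
edge 5: (18.5,28.5)→(17,32)  cross = 18.5·32 − 17·28.5 = 107.5000; (r_i+r_j)·cross = 35.5·107.5000 = 3816.2500
edge 6: (17,32)→(13,38)  cross = 17·38 − 13·32 = 230.0000; (r_i+r_j)·cross = 30·230.0000 = 6900.0000
edge 7: (13,38)→(5.5,38.5)  cross = 13·38.5 − 5.5·38 = 291.5000; (r_i+r_j)·cross = 18.5·291.5000 = 5392.7500
edge 8: (5.5,38.5)→(1,10)  cross = 5.5·10 − 1·38.5 = 16.5000; (r_i+r_j)·cross = 6.5·16.5000 = 107.2500
Σcross = 784.5000 → A = |Σcross|/2 = 392.2500 mm²
Σ(r_i+r_j)·cross = 22383.5000 → first moment M = |Σ|/6 = 3730.5833
R_c = M/A = 3730.5833/392.2500 = 9.5107 mm
θ = 323° = 5.637413 rad
V = θ·R_c·A = 5.637413·9.5107·392.2500 = 21030.841 mm³

Volume = 21030.841 mm³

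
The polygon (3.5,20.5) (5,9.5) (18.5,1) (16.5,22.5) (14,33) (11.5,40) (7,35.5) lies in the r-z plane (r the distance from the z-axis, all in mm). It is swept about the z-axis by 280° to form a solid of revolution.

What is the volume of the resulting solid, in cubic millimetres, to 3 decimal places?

Profile (r,z), 7 vertices: (3.5,20.5) (5,9.5) (18.5,1) (16.5,22.5) (14,33) (11.5,40) (7,35.5)
edge 0: (3.5,20.5)→(5,9.5)  cross = 3.5·9.5 − 5·20.5 = -69.2500; (r_i+r_j)·cross = 8.5·-69.2500 = -588.6250
edge 1: (5,9.5)→(18.5,1)  cross = 5·1 − 18.5·9.5 = -170.7500; (r_i+r_j)·cross = 23.5·-170.7500 = -4012.6250
edge 2: (18.5,1)→(16.5,22.5)  cross = 18.5·22.5 − 16.5·1 = 399.7500; (r_i+r_j)·cross = 35·399.7500 = 13991.2500
edge 3: (16.5,22.5)→(14,33)  cross = 16.5·33 − 14·22.5 = 229.5000; (r_i+r_j)·cross = 30.5·229.5000 = 6999.7500
edge 4: (14,33)→(11.5,40)  cross = 14·40 − 11.5·33 = 180.5000; (r_i+r_j)·cross = 25.5·180.5000 = 4602.7500
edge 5: (11.5,40)→(7,35.5)  cross = 11.5·35.5 − 7·40 = 128.2500; (r_i+r_j)·cross = 18.5·128.2500 = 2372.6250
edge 6: (7,35.5)→(3.5,20.5)  cross = 7·20.5 − 3.5·35.5 = 19.2500; (r_i+r_j)·cross = 10.5·19.2500 = 202.1250
Σcross = 717.2500 → A = |Σcross|/2 = 358.6250 mm²
Σ(r_i+r_j)·cross = 23567.2500 → first moment M = |Σ|/6 = 3927.8750
R_c = M/A = 3927.8750/358.6250 = 10.9526 mm
θ = 280° = 4.886922 rad
V = θ·R_c·A = 4.886922·10.9526·358.6250 = 19195.218 mm³

Volume = 19195.218 mm³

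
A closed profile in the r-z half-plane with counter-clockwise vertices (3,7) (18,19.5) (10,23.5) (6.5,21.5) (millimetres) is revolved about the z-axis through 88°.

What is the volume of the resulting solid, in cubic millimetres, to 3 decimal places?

Volume = 1488.053 mm³

Profile (r,z), 4 vertices: (3,7) (18,19.5) (10,23.5) (6.5,21.5)
edge 0: (3,7)→(18,19.5)  cross = 3·19.5 − 18·7 = -67.5000; (r_i+r_j)·cross = 21·-67.5000 = -1417.5000
edge 1: (18,19.5)→(10,23.5)  cross = 18·23.5 − 10·19.5 = 228.0000; (r_i+r_j)·cross = 28·228.0000 = 6384.0000
edge 2: (10,23.5)→(6.5,21.5)  cross = 10·21.5 − 6.5·23.5 = 62.2500; (r_i+r_j)·cross = 16.5·62.2500 = 1027.1250
edge 3: (6.5,21.5)→(3,7)  cross = 6.5·7 − 3·21.5 = -19.0000; (r_i+r_j)·cross = 9.5·-19.0000 = -180.5000
Σcross = 203.7500 → A = |Σcross|/2 = 101.8750 mm²
Σ(r_i+r_j)·cross = 5813.1250 → first moment M = |Σ|/6 = 968.8542
R_c = M/A = 968.8542/101.8750 = 9.5102 mm
θ = 88° = 1.535890 rad
V = θ·R_c·A = 1.535890·9.5102·101.8750 = 1488.053 mm³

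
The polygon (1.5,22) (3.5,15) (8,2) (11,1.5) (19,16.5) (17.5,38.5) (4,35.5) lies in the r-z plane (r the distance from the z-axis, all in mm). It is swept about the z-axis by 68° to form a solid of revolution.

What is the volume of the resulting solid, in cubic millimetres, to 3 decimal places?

Profile (r,z), 7 vertices: (1.5,22) (3.5,15) (8,2) (11,1.5) (19,16.5) (17.5,38.5) (4,35.5)
edge 0: (1.5,22)→(3.5,15)  cross = 1.5·15 − 3.5·22 = -54.5000; (r_i+r_j)·cross = 5·-54.5000 = -272.5000
edge 1: (3.5,15)→(8,2)  cross = 3.5·2 − 8·15 = -113.0000; (r_i+r_j)·cross = 11.5·-113.0000 = -1299.5000
edge 2: (8,2)→(11,1.5)  cross = 8·1.5 − 11·2 = -10.0000; (r_i+r_j)·cross = 19·-10.0000 = -190.0000
edge 3: (11,1.5)→(19,16.5)  cross = 11·16.5 − 19·1.5 = 153.0000; (r_i+r_j)·cross = 30·153.0000 = 4590.0000
edge 4: (19,16.5)→(17.5,38.5)  cross = 19·38.5 − 17.5·16.5 = 442.7500; (r_i+r_j)·cross = 36.5·442.7500 = 16160.3750
edge 5: (17.5,38.5)→(4,35.5)  cross = 17.5·35.5 − 4·38.5 = 467.2500; (r_i+r_j)·cross = 21.5·467.2500 = 10045.8750
edge 6: (4,35.5)→(1.5,22)  cross = 4·22 − 1.5·35.5 = 34.7500; (r_i+r_j)·cross = 5.5·34.7500 = 191.1250
Σcross = 920.2500 → A = |Σcross|/2 = 460.1250 mm²
Σ(r_i+r_j)·cross = 29225.3750 → first moment M = |Σ|/6 = 4870.8958
R_c = M/A = 4870.8958/460.1250 = 10.5860 mm
θ = 68° = 1.186824 rad
V = θ·R_c·A = 1.186824·10.5860·460.1250 = 5780.896 mm³

Volume = 5780.896 mm³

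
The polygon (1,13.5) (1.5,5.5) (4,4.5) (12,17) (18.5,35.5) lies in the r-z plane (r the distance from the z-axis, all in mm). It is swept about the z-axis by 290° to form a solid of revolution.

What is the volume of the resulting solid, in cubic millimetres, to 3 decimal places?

Volume = 6480.244 mm³

Profile (r,z), 5 vertices: (1,13.5) (1.5,5.5) (4,4.5) (12,17) (18.5,35.5)
edge 0: (1,13.5)→(1.5,5.5)  cross = 1·5.5 − 1.5·13.5 = -14.7500; (r_i+r_j)·cross = 2.5·-14.7500 = -36.8750
edge 1: (1.5,5.5)→(4,4.5)  cross = 1.5·4.5 − 4·5.5 = -15.2500; (r_i+r_j)·cross = 5.5·-15.2500 = -83.8750
edge 2: (4,4.5)→(12,17)  cross = 4·17 − 12·4.5 = 14.0000; (r_i+r_j)·cross = 16·14.0000 = 224.0000
edge 3: (12,17)→(18.5,35.5)  cross = 12·35.5 − 18.5·17 = 111.5000; (r_i+r_j)·cross = 30.5·111.5000 = 3400.7500
edge 4: (18.5,35.5)→(1,13.5)  cross = 18.5·13.5 − 1·35.5 = 214.2500; (r_i+r_j)·cross = 19.5·214.2500 = 4177.8750
Σcross = 309.7500 → A = |Σcross|/2 = 154.8750 mm²
Σ(r_i+r_j)·cross = 7681.8750 → first moment M = |Σ|/6 = 1280.3125
R_c = M/A = 1280.3125/154.8750 = 8.2667 mm
θ = 290° = 5.061455 rad
V = θ·R_c·A = 5.061455·8.2667·154.8750 = 6480.244 mm³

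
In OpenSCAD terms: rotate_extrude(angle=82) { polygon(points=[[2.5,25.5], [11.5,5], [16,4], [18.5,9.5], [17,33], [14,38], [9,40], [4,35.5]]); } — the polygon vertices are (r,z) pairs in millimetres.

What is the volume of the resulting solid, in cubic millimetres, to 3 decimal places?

Volume = 6355.021 mm³

Profile (r,z), 8 vertices: (2.5,25.5) (11.5,5) (16,4) (18.5,9.5) (17,33) (14,38) (9,40) (4,35.5)
edge 0: (2.5,25.5)→(11.5,5)  cross = 2.5·5 − 11.5·25.5 = -280.7500; (r_i+r_j)·cross = 14·-280.7500 = -3930.5000
edge 1: (11.5,5)→(16,4)  cross = 11.5·4 − 16·5 = -34.0000; (r_i+r_j)·cross = 27.5·-34.0000 = -935.0000
edge 2: (16,4)→(18.5,9.5)  cross = 16·9.5 − 18.5·4 = 78.0000; (r_i+r_j)·cross = 34.5·78.0000 = 2691.0000
edge 3: (18.5,9.5)→(17,33)  cross = 18.5·33 − 17·9.5 = 449.0000; (r_i+r_j)·cross = 35.5·449.0000 = 15939.5000
edge 4: (17,33)→(14,38)  cross = 17·38 − 14·33 = 184.0000; (r_i+r_j)·cross = 31·184.0000 = 5704.0000
edge 5: (14,38)→(9,40)  cross = 14·40 − 9·38 = 218.0000; (r_i+r_j)·cross = 23·218.0000 = 5014.0000
edge 6: (9,40)→(4,35.5)  cross = 9·35.5 − 4·40 = 159.5000; (r_i+r_j)·cross = 13·159.5000 = 2073.5000
edge 7: (4,35.5)→(2.5,25.5)  cross = 4·25.5 − 2.5·35.5 = 13.2500; (r_i+r_j)·cross = 6.5·13.2500 = 86.1250
Σcross = 787.0000 → A = |Σcross|/2 = 393.5000 mm²
Σ(r_i+r_j)·cross = 26642.6250 → first moment M = |Σ|/6 = 4440.4375
R_c = M/A = 4440.4375/393.5000 = 11.2845 mm
θ = 82° = 1.431170 rad
V = θ·R_c·A = 1.431170·11.2845·393.5000 = 6355.021 mm³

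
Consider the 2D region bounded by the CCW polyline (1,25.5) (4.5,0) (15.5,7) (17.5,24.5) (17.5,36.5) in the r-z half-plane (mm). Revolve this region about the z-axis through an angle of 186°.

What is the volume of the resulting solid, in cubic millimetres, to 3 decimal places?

Profile (r,z), 5 vertices: (1,25.5) (4.5,0) (15.5,7) (17.5,24.5) (17.5,36.5)
edge 0: (1,25.5)→(4.5,0)  cross = 1·0 − 4.5·25.5 = -114.7500; (r_i+r_j)·cross = 5.5·-114.7500 = -631.1250
edge 1: (4.5,0)→(15.5,7)  cross = 4.5·7 − 15.5·0 = 31.5000; (r_i+r_j)·cross = 20·31.5000 = 630.0000
edge 2: (15.5,7)→(17.5,24.5)  cross = 15.5·24.5 − 17.5·7 = 257.2500; (r_i+r_j)·cross = 33·257.2500 = 8489.2500
edge 3: (17.5,24.5)→(17.5,36.5)  cross = 17.5·36.5 − 17.5·24.5 = 210.0000; (r_i+r_j)·cross = 35·210.0000 = 7350.0000
edge 4: (17.5,36.5)→(1,25.5)  cross = 17.5·25.5 − 1·36.5 = 409.7500; (r_i+r_j)·cross = 18.5·409.7500 = 7580.3750
Σcross = 793.7500 → A = |Σcross|/2 = 396.8750 mm²
Σ(r_i+r_j)·cross = 23418.5000 → first moment M = |Σ|/6 = 3903.0833
R_c = M/A = 3903.0833/396.8750 = 9.8345 mm
θ = 186° = 3.246312 rad
V = θ·R_c·A = 3.246312·9.8345·396.8750 = 12670.628 mm³

Volume = 12670.628 mm³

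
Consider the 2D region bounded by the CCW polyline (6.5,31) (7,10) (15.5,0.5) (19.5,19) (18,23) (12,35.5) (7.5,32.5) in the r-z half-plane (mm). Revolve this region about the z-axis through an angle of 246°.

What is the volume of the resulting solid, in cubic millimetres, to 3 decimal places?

Profile (r,z), 7 vertices: (6.5,31) (7,10) (15.5,0.5) (19.5,19) (18,23) (12,35.5) (7.5,32.5)
edge 0: (6.5,31)→(7,10)  cross = 6.5·10 − 7·31 = -152.0000; (r_i+r_j)·cross = 13.5·-152.0000 = -2052.0000
edge 1: (7,10)→(15.5,0.5)  cross = 7·0.5 − 15.5·10 = -151.5000; (r_i+r_j)·cross = 22.5·-151.5000 = -3408.7500
edge 2: (15.5,0.5)→(19.5,19)  cross = 15.5·19 − 19.5·0.5 = 284.7500; (r_i+r_j)·cross = 35·284.7500 = 9966.2500
edge 3: (19.5,19)→(18,23)  cross = 19.5·23 − 18·19 = 106.5000; (r_i+r_j)·cross = 37.5·106.5000 = 3993.7500
edge 4: (18,23)→(12,35.5)  cross = 18·35.5 − 12·23 = 363.0000; (r_i+r_j)·cross = 30·363.0000 = 10890.0000
edge 5: (12,35.5)→(7.5,32.5)  cross = 12·32.5 − 7.5·35.5 = 123.7500; (r_i+r_j)·cross = 19.5·123.7500 = 2413.1250
edge 6: (7.5,32.5)→(6.5,31)  cross = 7.5·31 − 6.5·32.5 = 21.2500; (r_i+r_j)·cross = 14·21.2500 = 297.5000
Σcross = 595.7500 → A = |Σcross|/2 = 297.8750 mm²
Σ(r_i+r_j)·cross = 22099.8750 → first moment M = |Σ|/6 = 3683.3125
R_c = M/A = 3683.3125/297.8750 = 12.3653 mm
θ = 246° = 4.293510 rad
V = θ·R_c·A = 4.293510·12.3653·297.8750 = 15814.339 mm³

Volume = 15814.339 mm³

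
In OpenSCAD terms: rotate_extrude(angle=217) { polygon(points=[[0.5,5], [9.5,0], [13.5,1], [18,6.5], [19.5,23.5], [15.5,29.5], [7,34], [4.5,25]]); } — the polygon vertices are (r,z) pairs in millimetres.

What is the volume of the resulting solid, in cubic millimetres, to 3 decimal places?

Profile (r,z), 8 vertices: (0.5,5) (9.5,0) (13.5,1) (18,6.5) (19.5,23.5) (15.5,29.5) (7,34) (4.5,25)
edge 0: (0.5,5)→(9.5,0)  cross = 0.5·0 − 9.5·5 = -47.5000; (r_i+r_j)·cross = 10·-47.5000 = -475.0000
edge 1: (9.5,0)→(13.5,1)  cross = 9.5·1 − 13.5·0 = 9.5000; (r_i+r_j)·cross = 23·9.5000 = 218.5000
edge 2: (13.5,1)→(18,6.5)  cross = 13.5·6.5 − 18·1 = 69.7500; (r_i+r_j)·cross = 31.5·69.7500 = 2197.1250
edge 3: (18,6.5)→(19.5,23.5)  cross = 18·23.5 − 19.5·6.5 = 296.2500; (r_i+r_j)·cross = 37.5·296.2500 = 11109.3750
edge 4: (19.5,23.5)→(15.5,29.5)  cross = 19.5·29.5 − 15.5·23.5 = 211.0000; (r_i+r_j)·cross = 35·211.0000 = 7385.0000
edge 5: (15.5,29.5)→(7,34)  cross = 15.5·34 − 7·29.5 = 320.5000; (r_i+r_j)·cross = 22.5·320.5000 = 7211.2500
edge 6: (7,34)→(4.5,25)  cross = 7·25 − 4.5·34 = 22.0000; (r_i+r_j)·cross = 11.5·22.0000 = 253.0000
edge 7: (4.5,25)→(0.5,5)  cross = 4.5·5 − 0.5·25 = 10.0000; (r_i+r_j)·cross = 5·10.0000 = 50.0000
Σcross = 891.5000 → A = |Σcross|/2 = 445.7500 mm²
Σ(r_i+r_j)·cross = 27949.2500 → first moment M = |Σ|/6 = 4658.2083
R_c = M/A = 4658.2083/445.7500 = 10.4503 mm
θ = 217° = 3.787364 rad
V = θ·R_c·A = 3.787364·10.4503·445.7500 = 17642.333 mm³

Volume = 17642.333 mm³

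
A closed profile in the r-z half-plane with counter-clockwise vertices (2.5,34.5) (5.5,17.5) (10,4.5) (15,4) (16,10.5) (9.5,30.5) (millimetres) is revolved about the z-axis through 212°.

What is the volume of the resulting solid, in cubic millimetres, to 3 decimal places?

Volume = 7173.565 mm³

Profile (r,z), 6 vertices: (2.5,34.5) (5.5,17.5) (10,4.5) (15,4) (16,10.5) (9.5,30.5)
edge 0: (2.5,34.5)→(5.5,17.5)  cross = 2.5·17.5 − 5.5·34.5 = -146.0000; (r_i+r_j)·cross = 8·-146.0000 = -1168.0000
edge 1: (5.5,17.5)→(10,4.5)  cross = 5.5·4.5 − 10·17.5 = -150.2500; (r_i+r_j)·cross = 15.5·-150.2500 = -2328.8750
edge 2: (10,4.5)→(15,4)  cross = 10·4 − 15·4.5 = -27.5000; (r_i+r_j)·cross = 25·-27.5000 = -687.5000
edge 3: (15,4)→(16,10.5)  cross = 15·10.5 − 16·4 = 93.5000; (r_i+r_j)·cross = 31·93.5000 = 2898.5000
edge 4: (16,10.5)→(9.5,30.5)  cross = 16·30.5 − 9.5·10.5 = 388.2500; (r_i+r_j)·cross = 25.5·388.2500 = 9900.3750
edge 5: (9.5,30.5)→(2.5,34.5)  cross = 9.5·34.5 − 2.5·30.5 = 251.5000; (r_i+r_j)·cross = 12·251.5000 = 3018.0000
Σcross = 409.5000 → A = |Σcross|/2 = 204.7500 mm²
Σ(r_i+r_j)·cross = 11632.5000 → first moment M = |Σ|/6 = 1938.7500
R_c = M/A = 1938.7500/204.7500 = 9.4689 mm
θ = 212° = 3.700098 rad
V = θ·R_c·A = 3.700098·9.4689·204.7500 = 7173.565 mm³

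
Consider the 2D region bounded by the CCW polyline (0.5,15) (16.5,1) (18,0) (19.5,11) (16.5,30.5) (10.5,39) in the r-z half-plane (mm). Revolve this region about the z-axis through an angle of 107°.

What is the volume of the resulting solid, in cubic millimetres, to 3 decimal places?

Volume = 8630.273 mm³

Profile (r,z), 6 vertices: (0.5,15) (16.5,1) (18,0) (19.5,11) (16.5,30.5) (10.5,39)
edge 0: (0.5,15)→(16.5,1)  cross = 0.5·1 − 16.5·15 = -247.0000; (r_i+r_j)·cross = 17·-247.0000 = -4199.0000
edge 1: (16.5,1)→(18,0)  cross = 16.5·0 − 18·1 = -18.0000; (r_i+r_j)·cross = 34.5·-18.0000 = -621.0000
edge 2: (18,0)→(19.5,11)  cross = 18·11 − 19.5·0 = 198.0000; (r_i+r_j)·cross = 37.5·198.0000 = 7425.0000
edge 3: (19.5,11)→(16.5,30.5)  cross = 19.5·30.5 − 16.5·11 = 413.2500; (r_i+r_j)·cross = 36·413.2500 = 14877.0000
edge 4: (16.5,30.5)→(10.5,39)  cross = 16.5·39 − 10.5·30.5 = 323.2500; (r_i+r_j)·cross = 27·323.2500 = 8727.7500
edge 5: (10.5,39)→(0.5,15)  cross = 10.5·15 − 0.5·39 = 138.0000; (r_i+r_j)·cross = 11·138.0000 = 1518.0000
Σcross = 807.5000 → A = |Σcross|/2 = 403.7500 mm²
Σ(r_i+r_j)·cross = 27727.7500 → first moment M = |Σ|/6 = 4621.2917
R_c = M/A = 4621.2917/403.7500 = 11.4459 mm
θ = 107° = 1.867502 rad
V = θ·R_c·A = 1.867502·11.4459·403.7500 = 8630.273 mm³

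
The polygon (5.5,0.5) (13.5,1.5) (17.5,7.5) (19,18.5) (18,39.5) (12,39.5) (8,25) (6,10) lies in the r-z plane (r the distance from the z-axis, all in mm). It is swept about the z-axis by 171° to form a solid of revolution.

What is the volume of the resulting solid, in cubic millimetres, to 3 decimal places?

Volume = 14737.836 mm³

Profile (r,z), 8 vertices: (5.5,0.5) (13.5,1.5) (17.5,7.5) (19,18.5) (18,39.5) (12,39.5) (8,25) (6,10)
edge 0: (5.5,0.5)→(13.5,1.5)  cross = 5.5·1.5 − 13.5·0.5 = 1.5000; (r_i+r_j)·cross = 19·1.5000 = 28.5000
edge 1: (13.5,1.5)→(17.5,7.5)  cross = 13.5·7.5 − 17.5·1.5 = 75.0000; (r_i+r_j)·cross = 31·75.0000 = 2325.0000
edge 2: (17.5,7.5)→(19,18.5)  cross = 17.5·18.5 − 19·7.5 = 181.2500; (r_i+r_j)·cross = 36.5·181.2500 = 6615.6250
edge 3: (19,18.5)→(18,39.5)  cross = 19·39.5 − 18·18.5 = 417.5000; (r_i+r_j)·cross = 37·417.5000 = 15447.5000
edge 4: (18,39.5)→(12,39.5)  cross = 18·39.5 − 12·39.5 = 237.0000; (r_i+r_j)·cross = 30·237.0000 = 7110.0000
edge 5: (12,39.5)→(8,25)  cross = 12·25 − 8·39.5 = -16.0000; (r_i+r_j)·cross = 20·-16.0000 = -320.0000
edge 6: (8,25)→(6,10)  cross = 8·10 − 6·25 = -70.0000; (r_i+r_j)·cross = 14·-70.0000 = -980.0000
edge 7: (6,10)→(5.5,0.5)  cross = 6·0.5 − 5.5·10 = -52.0000; (r_i+r_j)·cross = 11.5·-52.0000 = -598.0000
Σcross = 774.2500 → A = |Σcross|/2 = 387.1250 mm²
Σ(r_i+r_j)·cross = 29628.6250 → first moment M = |Σ|/6 = 4938.1042
R_c = M/A = 4938.1042/387.1250 = 12.7558 mm
θ = 171° = 2.984513 rad
V = θ·R_c·A = 2.984513·12.7558·387.1250 = 14737.836 mm³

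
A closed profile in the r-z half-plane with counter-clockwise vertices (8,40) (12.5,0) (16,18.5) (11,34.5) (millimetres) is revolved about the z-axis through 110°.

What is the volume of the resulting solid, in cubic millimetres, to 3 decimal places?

Volume = 2836.956 mm³

Profile (r,z), 4 vertices: (8,40) (12.5,0) (16,18.5) (11,34.5)
edge 0: (8,40)→(12.5,0)  cross = 8·0 − 12.5·40 = -500.0000; (r_i+r_j)·cross = 20.5·-500.0000 = -10250.0000
edge 1: (12.5,0)→(16,18.5)  cross = 12.5·18.5 − 16·0 = 231.2500; (r_i+r_j)·cross = 28.5·231.2500 = 6590.6250
edge 2: (16,18.5)→(11,34.5)  cross = 16·34.5 − 11·18.5 = 348.5000; (r_i+r_j)·cross = 27·348.5000 = 9409.5000
edge 3: (11,34.5)→(8,40)  cross = 11·40 − 8·34.5 = 164.0000; (r_i+r_j)·cross = 19·164.0000 = 3116.0000
Σcross = 243.7500 → A = |Σcross|/2 = 121.8750 mm²
Σ(r_i+r_j)·cross = 8866.1250 → first moment M = |Σ|/6 = 1477.6875
R_c = M/A = 1477.6875/121.8750 = 12.1246 mm
θ = 110° = 1.919862 rad
V = θ·R_c·A = 1.919862·12.1246·121.8750 = 2836.956 mm³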